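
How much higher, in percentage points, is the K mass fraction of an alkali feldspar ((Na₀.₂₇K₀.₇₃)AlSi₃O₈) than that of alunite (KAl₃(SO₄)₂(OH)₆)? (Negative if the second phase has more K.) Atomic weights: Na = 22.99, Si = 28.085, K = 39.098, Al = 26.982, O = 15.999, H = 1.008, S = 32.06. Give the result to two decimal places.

First mineral: 28.542 g K in 273.978 g formula = 10.42 wt% K.
Second mineral: 39.098 g K in 414.198 g formula = 9.44 wt% K.
10.42% − 9.44% gives a difference of 0.98 percentage points.

0.98 percentage points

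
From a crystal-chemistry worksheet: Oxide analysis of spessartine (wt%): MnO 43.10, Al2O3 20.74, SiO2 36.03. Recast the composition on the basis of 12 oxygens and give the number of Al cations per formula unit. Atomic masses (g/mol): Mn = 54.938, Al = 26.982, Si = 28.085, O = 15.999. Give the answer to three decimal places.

MnO (M=70.937): mol = 0.60758; Mn = 0.60758, O = 0.60758.
Al2O3 (M=101.961): mol = 0.20341; Al = 0.40682, O = 0.61023.
SiO2 (M=60.083): mol = 0.59967; Si = 0.59967, O = 1.19934.
ΣO = 2.41715; factor = 12/ΣO = 4.96452.
Al apfu = 0.40682 × 4.96452 = 2.020.

2.020 Al apfu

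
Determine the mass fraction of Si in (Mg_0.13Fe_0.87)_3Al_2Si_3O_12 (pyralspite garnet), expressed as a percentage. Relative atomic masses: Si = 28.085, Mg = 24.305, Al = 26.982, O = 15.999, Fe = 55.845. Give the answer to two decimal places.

17.36 mass %

Molar mass of (Mg_0.13Fe_0.87)_3Al_2Si_3O_12: 0.39×24.305 + 2.61×55.845 + 2×26.982 + 3×28.085 + 12×15.999 = 485.441 g/mol.
Mass of Si per formula unit: 3 × 28.085 = 84.255 g.
Weight fraction Si = 84.255 / 485.441 = 0.1736.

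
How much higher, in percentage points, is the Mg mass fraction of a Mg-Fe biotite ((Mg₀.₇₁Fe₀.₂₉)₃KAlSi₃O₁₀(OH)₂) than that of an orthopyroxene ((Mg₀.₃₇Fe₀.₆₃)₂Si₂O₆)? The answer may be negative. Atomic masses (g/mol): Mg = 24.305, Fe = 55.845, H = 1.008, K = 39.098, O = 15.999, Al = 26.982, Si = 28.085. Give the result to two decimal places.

4.16 percentage points

First mineral: 51.770 g Mg in 444.694 g formula = 11.64 wt% Mg.
Second mineral: 17.986 g Mg in 240.514 g formula = 7.48 wt% Mg.
11.64% − 7.48% gives a difference of 4.16 percentage points.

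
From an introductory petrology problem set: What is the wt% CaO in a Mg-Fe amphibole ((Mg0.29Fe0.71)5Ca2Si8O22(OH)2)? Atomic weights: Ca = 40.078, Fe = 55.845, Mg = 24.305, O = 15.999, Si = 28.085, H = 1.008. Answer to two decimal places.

M((Mg0.29Fe0.71)5Ca2Si8O22(OH)2) = 924.320 g/mol; M(CaO) = 56.077 g/mol.
Moles CaO per formula unit = 2 Ca ÷ 1 = 2.0000.
CaO fraction = (2.0000 × 56.077) / 924.320 = 112.154/924.320 = 0.1213.

12.13 wt%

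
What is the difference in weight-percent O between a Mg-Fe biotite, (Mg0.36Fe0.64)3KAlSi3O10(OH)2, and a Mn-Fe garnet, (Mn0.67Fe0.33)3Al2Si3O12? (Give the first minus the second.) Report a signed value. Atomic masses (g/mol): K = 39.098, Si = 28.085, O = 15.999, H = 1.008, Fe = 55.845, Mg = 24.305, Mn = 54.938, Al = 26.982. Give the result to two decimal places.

M((Mg0.36Fe0.64)3KAlSi3O10(OH)2) = 477.811 g/mol, so wt% O = 191.988/477.811 × 100 = 40.18%.
M((Mn0.67Fe0.33)3Al2Si3O12) = 495.919 g/mol, so wt% O = 191.988/495.919 × 100 = 38.71%.
40.18 − 38.71 = 1.47 pp.

1.47 percentage points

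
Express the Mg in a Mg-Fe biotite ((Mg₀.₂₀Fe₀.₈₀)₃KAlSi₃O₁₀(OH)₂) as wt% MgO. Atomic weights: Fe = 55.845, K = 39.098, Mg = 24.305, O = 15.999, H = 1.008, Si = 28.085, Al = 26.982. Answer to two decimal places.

Molar mass of (Mg₀.₂₀Fe₀.₈₀)₃KAlSi₃O₁₀(OH)₂ = 0.60×24.305 + 2.40×55.845 + 1×39.098 + 1×26.982 + 3×28.085 + 12×15.999 + 2×1.008 = 492.950 g/mol.
Each formula unit contains 0.60 Mg, equivalent to 0.60/1 = 0.6000 mol MgO.
M(MgO) = 1×24.305 + 1×15.999 = 40.304 g/mol.
Mass of MgO per formula unit = 0.6000 × 40.304 = 24.182 g.
MgO wt% = 24.182 / 492.950 × 100 = 4.91%.

4.91 wt%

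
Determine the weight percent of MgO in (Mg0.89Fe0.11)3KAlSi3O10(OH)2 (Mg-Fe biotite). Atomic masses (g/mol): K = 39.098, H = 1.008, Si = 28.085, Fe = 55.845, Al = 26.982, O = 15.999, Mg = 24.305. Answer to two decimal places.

25.16 wt%

M((Mg0.89Fe0.11)3KAlSi3O10(OH)2) = 427.662 g/mol; M(MgO) = 40.304 g/mol.
Moles MgO per formula unit = 2.67 Mg ÷ 1 = 2.6700.
MgO fraction = (2.6700 × 40.304) / 427.662 = 107.612/427.662 = 0.2516.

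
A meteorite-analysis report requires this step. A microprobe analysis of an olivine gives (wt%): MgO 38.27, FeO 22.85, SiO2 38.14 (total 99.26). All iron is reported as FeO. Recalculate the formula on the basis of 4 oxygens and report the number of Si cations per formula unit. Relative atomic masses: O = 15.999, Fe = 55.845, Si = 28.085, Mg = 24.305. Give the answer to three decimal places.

MgO: 38.27/40.304 = 0.94953 mol → 0.94953 mol Mg, 0.94953 mol O.
FeO: 22.85/71.844 = 0.31805 mol → 0.31805 mol Fe, 0.31805 mol O.
SiO2: 38.14/60.083 = 0.63479 mol → 0.63479 mol Si, 1.26958 mol O.
Total oxygen = 2.53716 mol. Normalization factor = 4/2.53716 = 1.57657.
Si per 4 O = 0.63479 × 1.57657 = 1.001.

1.001 Si apfu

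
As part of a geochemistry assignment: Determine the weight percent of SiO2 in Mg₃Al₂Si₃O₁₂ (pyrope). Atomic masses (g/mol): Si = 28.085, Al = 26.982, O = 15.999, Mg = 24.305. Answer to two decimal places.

44.71 wt%

Formula mass = 403.122 g/mol.
3 Si → 3.0000 mol SiO2 per formula unit; M(SiO2) = 60.083, so SiO2 mass = 180.249 g.
180.249/403.122 × 100 = 44.71 wt%.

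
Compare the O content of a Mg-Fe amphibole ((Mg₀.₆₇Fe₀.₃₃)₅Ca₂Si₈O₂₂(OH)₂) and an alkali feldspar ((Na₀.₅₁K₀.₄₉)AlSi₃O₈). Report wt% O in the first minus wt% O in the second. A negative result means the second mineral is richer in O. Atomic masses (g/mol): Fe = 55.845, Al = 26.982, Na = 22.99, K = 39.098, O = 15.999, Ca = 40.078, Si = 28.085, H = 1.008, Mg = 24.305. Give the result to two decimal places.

-2.96 percentage points

M((Mg₀.₆₇Fe₀.₃₃)₅Ca₂Si₈O₂₂(OH)₂) = 864.394 g/mol, so wt% O = 383.976/864.394 × 100 = 44.42%.
M((Na₀.₅₁K₀.₄₉)AlSi₃O₈) = 270.112 g/mol, so wt% O = 127.992/270.112 × 100 = 47.38%.
44.42 − 47.38 = -2.96 pp.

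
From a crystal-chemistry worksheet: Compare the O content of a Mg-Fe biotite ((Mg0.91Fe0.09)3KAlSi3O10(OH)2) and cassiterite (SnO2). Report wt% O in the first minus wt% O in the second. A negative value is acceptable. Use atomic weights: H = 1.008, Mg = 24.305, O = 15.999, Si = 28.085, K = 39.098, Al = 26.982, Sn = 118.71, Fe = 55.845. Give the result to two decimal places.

23.86 percentage points

O in (Mg0.91Fe0.09)3KAlSi3O10(OH)2: molar mass 425.770 g/mol; 12×15.999 = 191.988 g → 45.09 wt%.
O in SnO2: molar mass 150.708 g/mol; 2×15.999 = 31.998 g → 21.23 wt%.
Difference = 45.09 − 21.23 = 23.86 percentage points.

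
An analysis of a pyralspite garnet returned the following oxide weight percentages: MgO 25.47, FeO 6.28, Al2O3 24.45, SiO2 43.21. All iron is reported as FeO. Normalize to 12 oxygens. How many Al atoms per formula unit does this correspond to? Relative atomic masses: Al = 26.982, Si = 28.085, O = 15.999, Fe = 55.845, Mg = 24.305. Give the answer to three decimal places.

2.000 Al apfu

25.47 wt% MgO ÷ 40.304 g/mol = 0.63195 mol, giving 0.63195 Mg and 0.63195 O.
6.28 wt% FeO ÷ 71.844 g/mol = 0.08741 mol, giving 0.08741 Fe and 0.08741 O.
24.45 wt% Al2O3 ÷ 101.961 g/mol = 0.23980 mol, giving 0.47960 Al and 0.71940 O.
43.21 wt% SiO2 ÷ 60.083 g/mol = 0.71917 mol, giving 0.71917 Si and 1.43834 O.
Oxygen sums to 2.87710; scaling by 12/2.87710 = 4.17087 puts the formula on 12 O.
Al: 0.47960 × 4.17087 = 2.000 atoms per formula unit.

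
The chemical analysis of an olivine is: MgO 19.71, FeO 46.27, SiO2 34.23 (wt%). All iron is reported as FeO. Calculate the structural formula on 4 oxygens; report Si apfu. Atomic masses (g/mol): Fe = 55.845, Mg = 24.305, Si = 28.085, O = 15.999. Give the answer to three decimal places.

MgO (M=40.304): mol = 0.48903; Mg = 0.48903, O = 0.48903.
FeO (M=71.844): mol = 0.64403; Fe = 0.64403, O = 0.64403.
SiO2 (M=60.083): mol = 0.56971; Si = 0.56971, O = 1.13942.
ΣO = 2.27248; factor = 4/ΣO = 1.76019.
Si apfu = 0.56971 × 1.76019 = 1.003.

1.003 Si apfu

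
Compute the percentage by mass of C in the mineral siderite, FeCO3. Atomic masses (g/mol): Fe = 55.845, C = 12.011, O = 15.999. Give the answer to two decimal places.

10.37 mass %

M(FeCO3) = 115.853 g/mol.
C contributes 1 × 12.011 = 12.011 g per mole.
12.011/115.853 = 0.1037 → 10.37%.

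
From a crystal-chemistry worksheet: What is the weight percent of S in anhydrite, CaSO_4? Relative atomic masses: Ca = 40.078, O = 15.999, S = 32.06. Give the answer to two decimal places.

23.55 weight percent

Formula mass = 1*40.078 + 1*32.06 + 4*15.999 = 136.134 g/mol, of which 32.060 g is S.
So S makes up 32.060/136.134 = 0.2355 of the mass, i.e. 23.55%.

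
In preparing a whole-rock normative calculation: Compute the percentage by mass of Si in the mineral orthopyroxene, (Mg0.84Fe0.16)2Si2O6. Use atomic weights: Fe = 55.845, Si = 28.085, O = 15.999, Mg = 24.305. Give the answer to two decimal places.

Formula mass = 1.68×24.305 + 0.32×55.845 + 2×28.085 + 6×15.999 = 210.867 g/mol, of which 56.170 g is Si.
So Si makes up 56.170/210.867 = 0.2664 of the mass, i.e. 26.64%.

26.64 weight percent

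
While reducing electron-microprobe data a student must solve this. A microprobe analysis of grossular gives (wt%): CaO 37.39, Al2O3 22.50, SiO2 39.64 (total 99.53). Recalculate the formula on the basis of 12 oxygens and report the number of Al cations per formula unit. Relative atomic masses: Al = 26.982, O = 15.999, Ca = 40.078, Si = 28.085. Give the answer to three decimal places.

CaO: 37.39/56.077 = 0.66676 mol → 0.66676 mol Ca, 0.66676 mol O.
Al2O3: 22.50/101.961 = 0.22067 mol → 0.44134 mol Al, 0.66201 mol O.
SiO2: 39.64/60.083 = 0.65975 mol → 0.65975 mol Si, 1.31950 mol O.
Total oxygen = 2.64827 mol. Normalization factor = 12/2.64827 = 4.53126.
Al per 12 O = 0.44134 × 4.53126 = 2.000.

2.000 Al apfu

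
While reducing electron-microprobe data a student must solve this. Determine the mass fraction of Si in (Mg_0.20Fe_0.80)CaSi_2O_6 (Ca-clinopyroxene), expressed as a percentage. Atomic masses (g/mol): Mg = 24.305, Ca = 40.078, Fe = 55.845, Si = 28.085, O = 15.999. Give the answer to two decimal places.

Molar mass of (Mg_0.20Fe_0.80)CaSi_2O_6: 0.20*24.305 + 0.80*55.845 + 1*40.078 + 2*28.085 + 6*15.999 = 241.779 g/mol.
Mass of Si per formula unit: 2 × 28.085 = 56.170 g.
Weight fraction Si = 56.170 / 241.779 = 0.2323.

23.23 mass %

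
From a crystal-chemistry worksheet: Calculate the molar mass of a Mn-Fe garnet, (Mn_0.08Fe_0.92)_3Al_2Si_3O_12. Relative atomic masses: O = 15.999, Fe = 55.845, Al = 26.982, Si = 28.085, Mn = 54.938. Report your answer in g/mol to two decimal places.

Mn: 0.24 × 54.938 = 13.1851
Fe: 2.76 × 55.845 = 154.1322
Al: 2 × 26.982 = 53.9640
Si: 3 × 28.085 = 84.2550
O: 12 × 15.999 = 191.9880
Summing the contributions gives the formula mass.

497.52 g/mol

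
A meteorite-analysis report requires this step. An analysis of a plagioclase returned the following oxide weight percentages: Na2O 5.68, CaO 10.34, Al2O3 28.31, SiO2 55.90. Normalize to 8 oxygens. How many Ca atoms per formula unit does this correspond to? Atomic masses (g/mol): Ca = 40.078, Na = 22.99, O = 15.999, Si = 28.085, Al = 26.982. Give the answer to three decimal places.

0.497 Ca apfu

Na2O (M=61.979): mol = 0.09164; Na = 0.18328, O = 0.09164.
CaO (M=56.077): mol = 0.18439; Ca = 0.18439, O = 0.18439.
Al2O3 (M=101.961): mol = 0.27766; Al = 0.55532, O = 0.83298.
SiO2 (M=60.083): mol = 0.93038; Si = 0.93038, O = 1.86076.
ΣO = 2.96977; factor = 8/ΣO = 2.69381.
Ca apfu = 0.18439 × 2.69381 = 0.497.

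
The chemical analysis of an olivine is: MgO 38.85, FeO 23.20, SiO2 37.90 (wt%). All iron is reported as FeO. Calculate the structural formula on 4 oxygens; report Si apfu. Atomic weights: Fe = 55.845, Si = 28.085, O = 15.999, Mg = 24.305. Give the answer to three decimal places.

0.990 Si apfu

38.85 wt% MgO ÷ 40.304 g/mol = 0.96392 mol, giving 0.96392 Mg and 0.96392 O.
23.20 wt% FeO ÷ 71.844 g/mol = 0.32292 mol, giving 0.32292 Fe and 0.32292 O.
37.90 wt% SiO2 ÷ 60.083 g/mol = 0.63079 mol, giving 0.63079 Si and 1.26158 O.
Oxygen sums to 2.54842; scaling by 4/2.54842 = 1.56960 puts the formula on 4 O.
Si: 0.63079 × 1.56960 = 0.990 atoms per formula unit.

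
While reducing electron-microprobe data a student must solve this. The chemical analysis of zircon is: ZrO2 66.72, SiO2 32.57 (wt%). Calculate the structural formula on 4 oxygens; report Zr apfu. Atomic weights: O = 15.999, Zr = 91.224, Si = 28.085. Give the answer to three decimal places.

0.999 Zr apfu

ZrO2 (M=123.222): mol = 0.54146; Zr = 0.54146, O = 1.08292.
SiO2 (M=60.083): mol = 0.54208; Si = 0.54208, O = 1.08416.
ΣO = 2.16708; factor = 4/ΣO = 1.84580.
Zr apfu = 0.54146 × 1.84580 = 0.999.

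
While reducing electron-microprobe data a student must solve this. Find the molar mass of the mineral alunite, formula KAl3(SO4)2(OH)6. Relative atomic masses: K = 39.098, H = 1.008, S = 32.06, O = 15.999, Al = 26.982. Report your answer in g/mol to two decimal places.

414.20 g/mol

The formula mass is the sum 1·39.098 + 3·26.982 + 2·32.06 + 14·15.999 + 6·1.008.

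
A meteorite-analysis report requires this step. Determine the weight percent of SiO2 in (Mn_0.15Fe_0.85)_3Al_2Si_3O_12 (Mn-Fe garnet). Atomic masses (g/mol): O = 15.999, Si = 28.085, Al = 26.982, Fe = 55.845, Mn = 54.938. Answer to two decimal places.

36.24 wt%

Molar mass of (Mn_0.15Fe_0.85)_3Al_2Si_3O_12 = 0.45*54.938 + 2.55*55.845 + 2*26.982 + 3*28.085 + 12*15.999 = 497.334 g/mol.
Each formula unit contains 3 Si, equivalent to 3/1 = 3.0000 mol SiO2.
M(SiO2) = 1×28.085 + 2×15.999 = 60.083 g/mol.
Mass of SiO2 per formula unit = 3.0000 × 60.083 = 180.249 g.
SiO2 wt% = 180.249 / 497.334 × 100 = 36.24%.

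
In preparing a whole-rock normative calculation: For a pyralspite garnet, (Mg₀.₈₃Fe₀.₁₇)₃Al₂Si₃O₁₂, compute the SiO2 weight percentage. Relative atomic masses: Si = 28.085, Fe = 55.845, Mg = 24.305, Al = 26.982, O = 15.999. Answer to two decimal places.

43.00 wt%

Molar mass of (Mg₀.₈₃Fe₀.₁₇)₃Al₂Si₃O₁₂ = 2.49*24.305 + 0.51*55.845 + 2*26.982 + 3*28.085 + 12*15.999 = 419.207 g/mol.
Each formula unit contains 3 Si, equivalent to 3/1 = 3.0000 mol SiO2.
M(SiO2) = 1×28.085 + 2×15.999 = 60.083 g/mol.
Mass of SiO2 per formula unit = 3.0000 × 60.083 = 180.249 g.
SiO2 wt% = 180.249 / 419.207 × 100 = 43.00%.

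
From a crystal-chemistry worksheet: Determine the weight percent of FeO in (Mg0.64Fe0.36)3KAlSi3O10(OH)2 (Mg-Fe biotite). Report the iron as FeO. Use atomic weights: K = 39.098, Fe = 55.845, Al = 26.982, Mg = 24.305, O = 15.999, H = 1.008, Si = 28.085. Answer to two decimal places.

17.19 wt%

M((Mg0.64Fe0.36)3KAlSi3O10(OH)2) = 451.317 g/mol; M(FeO) = 71.844 g/mol.
Moles FeO per formula unit = 1.08 Fe ÷ 1 = 1.0800.
FeO fraction = (1.0800 × 71.844) / 451.317 = 77.592/451.317 = 0.1719.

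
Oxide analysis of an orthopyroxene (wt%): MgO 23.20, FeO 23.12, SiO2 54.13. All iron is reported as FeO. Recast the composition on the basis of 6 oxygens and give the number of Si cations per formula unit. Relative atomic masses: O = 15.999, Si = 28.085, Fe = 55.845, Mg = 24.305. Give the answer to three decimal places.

2.003 Si apfu

MgO: 23.20/40.304 = 0.57563 mol → 0.57563 mol Mg, 0.57563 mol O.
FeO: 23.12/71.844 = 0.32181 mol → 0.32181 mol Fe, 0.32181 mol O.
SiO2: 54.13/60.083 = 0.90092 mol → 0.90092 mol Si, 1.80184 mol O.
Total oxygen = 2.69928 mol. Normalization factor = 6/2.69928 = 2.22281.
Si per 6 O = 0.90092 × 2.22281 = 2.003.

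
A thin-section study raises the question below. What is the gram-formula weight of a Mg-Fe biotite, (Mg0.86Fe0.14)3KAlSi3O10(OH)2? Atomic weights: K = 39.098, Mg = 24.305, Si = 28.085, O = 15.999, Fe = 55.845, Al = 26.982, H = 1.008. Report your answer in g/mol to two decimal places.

430.50 g/mol

Mg: 2.58 × 24.305 = 62.7069
Fe: 0.42 × 55.845 = 23.4549
K: 1 × 39.098 = 39.0980
Al: 1 × 26.982 = 26.9820
Si: 3 × 28.085 = 84.2550
O: 12 × 15.999 = 191.9880
H: 2 × 1.008 = 2.0160
Summing the contributions gives the formula mass.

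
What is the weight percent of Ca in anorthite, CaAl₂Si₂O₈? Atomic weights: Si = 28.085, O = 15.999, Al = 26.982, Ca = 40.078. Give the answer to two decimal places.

14.41 mass %

M(CaAl₂Si₂O₈) = 278.204 g/mol.
Ca contributes 1 × 40.078 = 40.078 g per mole.
40.078/278.204 = 0.1441 → 14.41%.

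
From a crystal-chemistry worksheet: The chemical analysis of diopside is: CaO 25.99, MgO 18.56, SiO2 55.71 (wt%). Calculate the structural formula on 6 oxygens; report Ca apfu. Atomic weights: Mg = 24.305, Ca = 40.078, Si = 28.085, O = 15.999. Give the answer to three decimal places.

25.99 wt% CaO ÷ 56.077 g/mol = 0.46347 mol, giving 0.46347 Ca and 0.46347 O.
18.56 wt% MgO ÷ 40.304 g/mol = 0.46050 mol, giving 0.46050 Mg and 0.46050 O.
55.71 wt% SiO2 ÷ 60.083 g/mol = 0.92722 mol, giving 0.92722 Si and 1.85444 O.
Oxygen sums to 2.77841; scaling by 6/2.77841 = 2.15951 puts the formula on 6 O.
Ca: 0.46347 × 2.15951 = 1.001 atoms per formula unit.

1.001 Ca apfu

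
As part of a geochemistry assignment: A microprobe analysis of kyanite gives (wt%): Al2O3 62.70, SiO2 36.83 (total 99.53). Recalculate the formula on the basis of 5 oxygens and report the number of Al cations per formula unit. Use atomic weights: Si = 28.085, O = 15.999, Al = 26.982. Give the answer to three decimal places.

2.003 Al apfu

Al2O3 (M=101.961): mol = 0.61494; Al = 1.22988, O = 1.84482.
SiO2 (M=60.083): mol = 0.61299; Si = 0.61299, O = 1.22598.
ΣO = 3.07080; factor = 5/ΣO = 1.62824.
Al apfu = 1.22988 × 1.62824 = 2.003.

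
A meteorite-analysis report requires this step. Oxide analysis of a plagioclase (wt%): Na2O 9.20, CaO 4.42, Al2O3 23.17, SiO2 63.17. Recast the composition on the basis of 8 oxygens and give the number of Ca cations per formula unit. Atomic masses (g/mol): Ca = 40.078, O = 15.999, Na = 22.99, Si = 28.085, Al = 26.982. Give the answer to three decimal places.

Na2O: 9.20/61.979 = 0.14844 mol → 0.29688 mol Na, 0.14844 mol O.
CaO: 4.42/56.077 = 0.07882 mol → 0.07882 mol Ca, 0.07882 mol O.
Al2O3: 23.17/101.961 = 0.22724 mol → 0.45448 mol Al, 0.68172 mol O.
SiO2: 63.17/60.083 = 1.05138 mol → 1.05138 mol Si, 2.10276 mol O.
Total oxygen = 3.01174 mol. Normalization factor = 8/3.01174 = 2.65627.
Ca per 8 O = 0.07882 × 2.65627 = 0.209.

0.209 Ca apfu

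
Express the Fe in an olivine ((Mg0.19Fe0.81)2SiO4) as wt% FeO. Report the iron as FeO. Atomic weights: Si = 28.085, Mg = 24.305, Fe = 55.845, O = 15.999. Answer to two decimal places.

60.69 wt%

Formula mass = 191.786 g/mol.
1.62 Fe → 1.6200 mol FeO per formula unit; M(FeO) = 71.844, so FeO mass = 116.387 g.
116.387/191.786 × 100 = 60.69 wt%.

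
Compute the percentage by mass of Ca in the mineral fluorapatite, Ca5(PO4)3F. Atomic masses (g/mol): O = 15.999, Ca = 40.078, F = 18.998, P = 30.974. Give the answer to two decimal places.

M(Ca5(PO4)3F) = 504.298 g/mol.
Ca contributes 5 × 40.078 = 200.390 g per mole.
200.390/504.298 = 0.3974 → 39.74%.

39.74 mass %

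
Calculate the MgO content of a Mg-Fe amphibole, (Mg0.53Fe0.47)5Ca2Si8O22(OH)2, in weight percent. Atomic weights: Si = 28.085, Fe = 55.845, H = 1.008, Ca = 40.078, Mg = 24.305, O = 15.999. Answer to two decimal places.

12.05 wt%

M((Mg0.53Fe0.47)5Ca2Si8O22(OH)2) = 886.472 g/mol; M(MgO) = 40.304 g/mol.
Moles MgO per formula unit = 2.65 Mg ÷ 1 = 2.6500.
MgO fraction = (2.6500 × 40.304) / 886.472 = 106.806/886.472 = 0.1205.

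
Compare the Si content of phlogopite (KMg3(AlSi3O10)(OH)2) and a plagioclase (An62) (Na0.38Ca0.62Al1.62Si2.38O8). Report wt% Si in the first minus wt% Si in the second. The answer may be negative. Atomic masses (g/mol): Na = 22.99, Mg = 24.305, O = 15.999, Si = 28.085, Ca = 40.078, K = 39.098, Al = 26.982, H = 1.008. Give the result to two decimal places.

M(KMg3(AlSi3O10)(OH)2) = 417.254 g/mol, so wt% Si = 84.255/417.254 × 100 = 20.19%.
M(Na0.38Ca0.62Al1.62Si2.38O8) = 272.130 g/mol, so wt% Si = 66.842/272.130 × 100 = 24.56%.
20.19 − 24.56 = -4.37 pp.

-4.37 percentage points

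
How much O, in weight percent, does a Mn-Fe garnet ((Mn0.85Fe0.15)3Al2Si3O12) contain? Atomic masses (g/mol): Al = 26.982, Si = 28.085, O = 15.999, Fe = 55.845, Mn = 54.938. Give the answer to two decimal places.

38.75 weight percent

M((Mn0.85Fe0.15)3Al2Si3O12) = 495.429 g/mol.
O contributes 12 × 15.999 = 191.988 g per mole.
191.988/495.429 = 0.3875 → 38.75%.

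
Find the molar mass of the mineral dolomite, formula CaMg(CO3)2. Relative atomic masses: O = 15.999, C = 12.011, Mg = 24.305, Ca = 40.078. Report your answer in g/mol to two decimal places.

184.40 g/mol

M = 1×40.078 + 1×24.305 + 2×12.011 + 6×15.999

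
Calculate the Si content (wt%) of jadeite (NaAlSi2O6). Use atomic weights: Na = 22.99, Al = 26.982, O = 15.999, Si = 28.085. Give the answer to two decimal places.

27.79 wt%

Molar mass of NaAlSi2O6: 1*22.99 + 1*26.982 + 2*28.085 + 6*15.999 = 202.136 g/mol.
Mass of Si per formula unit: 2 × 28.085 = 56.170 g.
Weight fraction Si = 56.170 / 202.136 = 0.2779.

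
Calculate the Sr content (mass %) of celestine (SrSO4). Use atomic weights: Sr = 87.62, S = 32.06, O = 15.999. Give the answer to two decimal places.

47.70 mass %

M(SrSO4) = 183.676 g/mol.
Sr contributes 1 × 87.62 = 87.620 g per mole.
87.620/183.676 = 0.4770 → 47.70%.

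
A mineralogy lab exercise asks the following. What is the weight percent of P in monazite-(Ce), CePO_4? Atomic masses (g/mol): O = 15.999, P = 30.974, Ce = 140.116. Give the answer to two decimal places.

Formula mass = 1*140.116 + 1*30.974 + 4*15.999 = 235.086 g/mol, of which 30.974 g is P.
So P makes up 30.974/235.086 = 0.1318 of the mass, i.e. 13.18%.

13.18 wt%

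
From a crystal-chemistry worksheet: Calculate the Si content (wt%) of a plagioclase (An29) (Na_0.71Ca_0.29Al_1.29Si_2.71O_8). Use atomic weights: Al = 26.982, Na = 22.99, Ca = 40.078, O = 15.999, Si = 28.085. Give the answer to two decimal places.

Molar mass of Na_0.71Ca_0.29Al_1.29Si_2.71O_8: 0.71·22.99 + 0.29·40.078 + 1.29·26.982 + 2.71·28.085 + 8·15.999 = 266.855 g/mol.
Mass of Si per formula unit: 2.71 × 28.085 = 76.110 g.
Weight fraction Si = 76.110 / 266.855 = 0.2852.

28.52 wt%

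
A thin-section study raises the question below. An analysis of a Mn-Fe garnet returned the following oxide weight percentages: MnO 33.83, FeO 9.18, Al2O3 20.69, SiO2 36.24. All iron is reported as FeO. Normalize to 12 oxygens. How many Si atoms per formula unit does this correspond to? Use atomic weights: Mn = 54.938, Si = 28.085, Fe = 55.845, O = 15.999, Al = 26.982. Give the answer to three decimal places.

2.991 Si apfu

33.83 wt% MnO ÷ 70.937 g/mol = 0.47690 mol, giving 0.47690 Mn and 0.47690 O.
9.18 wt% FeO ÷ 71.844 g/mol = 0.12778 mol, giving 0.12778 Fe and 0.12778 O.
20.69 wt% Al2O3 ÷ 101.961 g/mol = 0.20292 mol, giving 0.40584 Al and 0.60876 O.
36.24 wt% SiO2 ÷ 60.083 g/mol = 0.60317 mol, giving 0.60317 Si and 1.20634 O.
Oxygen sums to 2.41978; scaling by 12/2.41978 = 4.95913 puts the formula on 12 O.
Si: 0.60317 × 4.95913 = 2.991 atoms per formula unit.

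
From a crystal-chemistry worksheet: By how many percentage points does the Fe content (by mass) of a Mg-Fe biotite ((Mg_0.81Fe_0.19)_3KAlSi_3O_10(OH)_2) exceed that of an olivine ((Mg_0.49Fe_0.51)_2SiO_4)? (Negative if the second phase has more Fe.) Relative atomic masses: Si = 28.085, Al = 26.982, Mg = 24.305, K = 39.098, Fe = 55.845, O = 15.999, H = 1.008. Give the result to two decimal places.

-25.64 percentage points

First mineral: 31.832 g Fe in 435.232 g formula = 7.31 wt% Fe.
Second mineral: 56.962 g Fe in 172.862 g formula = 32.95 wt% Fe.
7.31% − 32.95% gives a difference of -25.64 percentage points.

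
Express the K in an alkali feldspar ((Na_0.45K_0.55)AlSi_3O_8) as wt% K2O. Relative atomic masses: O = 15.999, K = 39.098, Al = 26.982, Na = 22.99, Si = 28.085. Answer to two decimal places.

9.56 wt%

Molar mass of (Na_0.45K_0.55)AlSi_3O_8 = 0.45*22.99 + 0.55*39.098 + 1*26.982 + 3*28.085 + 8*15.999 = 271.078 g/mol.
Each formula unit contains 0.55 K, equivalent to 0.55/2 = 0.2750 mol K2O.
M(K2O) = 2×39.098 + 1×15.999 = 94.195 g/mol.
Mass of K2O per formula unit = 0.2750 × 94.195 = 25.904 g.
K2O wt% = 25.904 / 271.078 × 100 = 9.56%.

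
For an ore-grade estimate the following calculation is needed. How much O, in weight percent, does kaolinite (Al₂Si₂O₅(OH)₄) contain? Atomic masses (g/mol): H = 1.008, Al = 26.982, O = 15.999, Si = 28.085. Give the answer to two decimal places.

55.78 weight percent

Formula mass = 2×26.982 + 2×28.085 + 9×15.999 + 4×1.008 = 258.157 g/mol, of which 143.991 g is O.
So O makes up 143.991/258.157 = 0.5578 of the mass, i.e. 55.78%.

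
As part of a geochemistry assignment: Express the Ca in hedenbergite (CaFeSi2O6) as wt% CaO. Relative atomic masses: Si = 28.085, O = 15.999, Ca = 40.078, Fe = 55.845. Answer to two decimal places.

Molar mass of CaFeSi2O6 = 1*40.078 + 1*55.845 + 2*28.085 + 6*15.999 = 248.087 g/mol.
Each formula unit contains 1 Ca, equivalent to 1/1 = 1.0000 mol CaO.
M(CaO) = 1×40.078 + 1×15.999 = 56.077 g/mol.
Mass of CaO per formula unit = 1.0000 × 56.077 = 56.077 g.
CaO wt% = 56.077 / 248.087 × 100 = 22.60%.

22.60 wt%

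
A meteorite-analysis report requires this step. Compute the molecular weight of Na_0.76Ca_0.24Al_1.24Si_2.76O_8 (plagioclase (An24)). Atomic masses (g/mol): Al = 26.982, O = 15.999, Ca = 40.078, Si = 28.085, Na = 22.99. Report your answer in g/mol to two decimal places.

Na: 0.76 × 22.99 = 17.4724
Ca: 0.24 × 40.078 = 9.6187
Al: 1.24 × 26.982 = 33.4577
Si: 2.76 × 28.085 = 77.5146
O: 8 × 15.999 = 127.9920
Summing the contributions gives the formula mass.

266.06 g/mol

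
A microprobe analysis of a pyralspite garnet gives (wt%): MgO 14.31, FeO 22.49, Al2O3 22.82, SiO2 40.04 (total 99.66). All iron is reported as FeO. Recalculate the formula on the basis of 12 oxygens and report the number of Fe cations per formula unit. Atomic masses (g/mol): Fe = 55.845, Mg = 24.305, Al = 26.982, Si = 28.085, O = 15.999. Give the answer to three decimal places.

1.406 Fe apfu

MgO (M=40.304): mol = 0.35505; Mg = 0.35505, O = 0.35505.
FeO (M=71.844): mol = 0.31304; Fe = 0.31304, O = 0.31304.
Al2O3 (M=101.961): mol = 0.22381; Al = 0.44762, O = 0.67143.
SiO2 (M=60.083): mol = 0.66641; Si = 0.66641, O = 1.33282.
ΣO = 2.67234; factor = 12/ΣO = 4.49045.
Fe apfu = 0.31304 × 4.49045 = 1.406.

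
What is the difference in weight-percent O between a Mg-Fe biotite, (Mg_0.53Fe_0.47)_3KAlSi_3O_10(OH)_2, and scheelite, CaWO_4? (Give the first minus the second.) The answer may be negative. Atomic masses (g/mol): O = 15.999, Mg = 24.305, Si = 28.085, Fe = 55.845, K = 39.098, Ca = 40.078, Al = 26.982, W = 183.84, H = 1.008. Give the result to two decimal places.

O in (Mg_0.53Fe_0.47)_3KAlSi_3O_10(OH)_2: molar mass 461.725 g/mol; 12×15.999 = 191.988 g → 41.58 wt%.
O in CaWO_4: molar mass 287.914 g/mol; 4×15.999 = 63.996 g → 22.23 wt%.
Difference = 41.58 − 22.23 = 19.35 percentage points.

19.35 percentage points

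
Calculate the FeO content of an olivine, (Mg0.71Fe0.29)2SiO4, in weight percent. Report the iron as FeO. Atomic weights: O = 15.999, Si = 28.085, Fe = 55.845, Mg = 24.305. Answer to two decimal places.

Formula mass = 158.984 g/mol.
0.58 Fe → 0.5800 mol FeO per formula unit; M(FeO) = 71.844, so FeO mass = 41.670 g.
41.670/158.984 × 100 = 26.21 wt%.

26.21 wt%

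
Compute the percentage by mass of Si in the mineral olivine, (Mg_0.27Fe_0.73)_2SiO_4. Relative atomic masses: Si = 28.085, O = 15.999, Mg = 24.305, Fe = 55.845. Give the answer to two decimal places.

15.04 wt%

Formula mass = 0.54*24.305 + 1.46*55.845 + 1*28.085 + 4*15.999 = 186.739 g/mol, of which 28.085 g is Si.
So Si makes up 28.085/186.739 = 0.1504 of the mass, i.e. 15.04%.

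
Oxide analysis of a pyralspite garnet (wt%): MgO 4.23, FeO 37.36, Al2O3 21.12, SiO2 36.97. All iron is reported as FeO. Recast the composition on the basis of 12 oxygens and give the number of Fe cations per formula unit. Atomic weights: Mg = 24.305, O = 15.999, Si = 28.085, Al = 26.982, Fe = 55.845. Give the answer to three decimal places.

4.23 wt% MgO ÷ 40.304 g/mol = 0.10495 mol, giving 0.10495 Mg and 0.10495 O.
37.36 wt% FeO ÷ 71.844 g/mol = 0.52002 mol, giving 0.52002 Fe and 0.52002 O.
21.12 wt% Al2O3 ÷ 101.961 g/mol = 0.20714 mol, giving 0.41428 Al and 0.62142 O.
36.97 wt% SiO2 ÷ 60.083 g/mol = 0.61532 mol, giving 0.61532 Si and 1.23064 O.
Oxygen sums to 2.47703; scaling by 12/2.47703 = 4.84451 puts the formula on 12 O.
Fe: 0.52002 × 4.84451 = 2.519 atoms per formula unit.

2.519 Fe apfu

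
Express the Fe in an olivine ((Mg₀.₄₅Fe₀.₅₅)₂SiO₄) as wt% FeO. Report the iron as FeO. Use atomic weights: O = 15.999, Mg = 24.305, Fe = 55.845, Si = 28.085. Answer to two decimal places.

45.06 wt%

Formula mass = 175.385 g/mol.
1.10 Fe → 1.1000 mol FeO per formula unit; M(FeO) = 71.844, so FeO mass = 79.028 g.
79.028/175.385 × 100 = 45.06 wt%.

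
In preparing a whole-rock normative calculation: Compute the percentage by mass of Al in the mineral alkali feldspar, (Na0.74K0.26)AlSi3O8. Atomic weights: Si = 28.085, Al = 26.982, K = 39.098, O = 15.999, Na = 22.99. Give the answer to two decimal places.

Molar mass of (Na0.74K0.26)AlSi3O8: 0.74×22.99 + 0.26×39.098 + 1×26.982 + 3×28.085 + 8×15.999 = 266.407 g/mol.
Mass of Al per formula unit: 1 × 26.982 = 26.982 g.
Weight fraction Al = 26.982 / 266.407 = 0.1013.

10.13 mass %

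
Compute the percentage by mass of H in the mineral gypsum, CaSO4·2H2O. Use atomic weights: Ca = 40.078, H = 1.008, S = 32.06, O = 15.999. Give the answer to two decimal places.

M(CaSO4·2H2O) = 172.164 g/mol.
H contributes 4 × 1.008 = 4.032 g per mole.
4.032/172.164 = 0.0234 → 2.34%.

2.34 mass %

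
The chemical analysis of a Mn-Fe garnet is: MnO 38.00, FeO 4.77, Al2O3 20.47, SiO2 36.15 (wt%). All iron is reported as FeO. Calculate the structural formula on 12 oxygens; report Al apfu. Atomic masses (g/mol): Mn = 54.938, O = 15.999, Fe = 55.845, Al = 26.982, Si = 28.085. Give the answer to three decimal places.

MnO (M=70.937): mol = 0.53569; Mn = 0.53569, O = 0.53569.
FeO (M=71.844): mol = 0.06639; Fe = 0.06639, O = 0.06639.
Al2O3 (M=101.961): mol = 0.20076; Al = 0.40152, O = 0.60228.
SiO2 (M=60.083): mol = 0.60167; Si = 0.60167, O = 1.20334.
ΣO = 2.40770; factor = 12/ΣO = 4.98401.
Al apfu = 0.40152 × 4.98401 = 2.001.

2.001 Al apfu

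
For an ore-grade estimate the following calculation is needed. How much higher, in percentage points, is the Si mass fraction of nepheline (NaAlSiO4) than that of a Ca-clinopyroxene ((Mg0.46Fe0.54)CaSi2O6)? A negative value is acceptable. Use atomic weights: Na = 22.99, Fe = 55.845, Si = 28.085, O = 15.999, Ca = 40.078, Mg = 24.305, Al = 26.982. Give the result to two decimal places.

-4.28 percentage points

M(NaAlSiO4) = 142.053 g/mol, so wt% Si = 28.085/142.053 × 100 = 19.77%.
M((Mg0.46Fe0.54)CaSi2O6) = 233.579 g/mol, so wt% Si = 56.170/233.579 × 100 = 24.05%.
19.77 − 24.05 = -4.28 pp.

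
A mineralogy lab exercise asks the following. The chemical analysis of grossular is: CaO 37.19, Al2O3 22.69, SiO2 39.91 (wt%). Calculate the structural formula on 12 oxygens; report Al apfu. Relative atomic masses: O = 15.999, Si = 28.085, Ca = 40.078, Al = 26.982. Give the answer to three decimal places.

2.008 Al apfu

CaO: 37.19/56.077 = 0.66320 mol → 0.66320 mol Ca, 0.66320 mol O.
Al2O3: 22.69/101.961 = 0.22254 mol → 0.44508 mol Al, 0.66762 mol O.
SiO2: 39.91/60.083 = 0.66425 mol → 0.66425 mol Si, 1.32850 mol O.
Total oxygen = 2.65932 mol. Normalization factor = 12/2.65932 = 4.51243.
Al per 12 O = 0.44508 × 4.51243 = 2.008.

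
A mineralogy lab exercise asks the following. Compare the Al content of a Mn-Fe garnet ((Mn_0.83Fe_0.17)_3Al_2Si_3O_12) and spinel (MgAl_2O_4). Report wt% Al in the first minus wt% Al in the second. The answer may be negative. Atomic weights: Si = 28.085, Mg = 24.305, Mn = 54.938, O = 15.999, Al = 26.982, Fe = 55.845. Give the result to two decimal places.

First mineral: 53.964 g Al in 495.484 g formula = 10.89 wt% Al.
Second mineral: 53.964 g Al in 142.265 g formula = 37.93 wt% Al.
10.89% − 37.93% gives a difference of -27.04 percentage points.

-27.04 percentage points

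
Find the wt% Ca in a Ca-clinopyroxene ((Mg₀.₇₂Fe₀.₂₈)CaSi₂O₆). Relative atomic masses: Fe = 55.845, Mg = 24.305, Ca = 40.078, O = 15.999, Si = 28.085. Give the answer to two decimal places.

Molar mass of (Mg₀.₇₂Fe₀.₂₈)CaSi₂O₆: 0.72·24.305 + 0.28·55.845 + 1·40.078 + 2·28.085 + 6·15.999 = 225.378 g/mol.
Mass of Ca per formula unit: 1 × 40.078 = 40.078 g.
Weight fraction Ca = 40.078 / 225.378 = 0.1778.

17.78 mass %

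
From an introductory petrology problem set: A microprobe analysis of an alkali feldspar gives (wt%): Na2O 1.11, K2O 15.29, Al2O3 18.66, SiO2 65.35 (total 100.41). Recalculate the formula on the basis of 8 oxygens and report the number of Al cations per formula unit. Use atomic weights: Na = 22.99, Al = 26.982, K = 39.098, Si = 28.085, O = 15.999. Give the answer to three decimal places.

1.008 Al apfu

Na2O (M=61.979): mol = 0.01791; Na = 0.03582, O = 0.01791.
K2O (M=94.195): mol = 0.16232; K = 0.32464, O = 0.16232.
Al2O3 (M=101.961): mol = 0.18301; Al = 0.36602, O = 0.54903.
SiO2 (M=60.083): mol = 1.08766; Si = 1.08766, O = 2.17532.
ΣO = 2.90458; factor = 8/ΣO = 2.75427.
Al apfu = 0.36602 × 2.75427 = 1.008.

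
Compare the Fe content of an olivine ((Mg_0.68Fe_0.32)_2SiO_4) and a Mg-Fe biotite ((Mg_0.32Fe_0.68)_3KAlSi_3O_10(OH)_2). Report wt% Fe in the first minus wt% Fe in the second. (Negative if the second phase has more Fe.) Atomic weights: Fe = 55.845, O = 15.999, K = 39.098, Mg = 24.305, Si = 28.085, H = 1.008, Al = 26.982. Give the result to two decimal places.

Fe in (Mg_0.68Fe_0.32)_2SiO_4: molar mass 160.877 g/mol; 0.64×55.845 = 35.741 g → 22.22 wt%.
Fe in (Mg_0.32Fe_0.68)_3KAlSi_3O_10(OH)_2: molar mass 481.596 g/mol; 2.04×55.845 = 113.924 g → 23.66 wt%.
Difference = 22.22 − 23.66 = -1.44 percentage points.

-1.44 percentage points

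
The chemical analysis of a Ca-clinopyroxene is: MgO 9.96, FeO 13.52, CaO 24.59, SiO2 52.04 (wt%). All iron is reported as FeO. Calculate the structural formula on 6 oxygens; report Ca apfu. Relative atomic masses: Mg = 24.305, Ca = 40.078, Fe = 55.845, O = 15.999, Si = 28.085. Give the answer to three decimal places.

MgO (M=40.304): mol = 0.24712; Mg = 0.24712, O = 0.24712.
FeO (M=71.844): mol = 0.18819; Fe = 0.18819, O = 0.18819.
CaO (M=56.077): mol = 0.43850; Ca = 0.43850, O = 0.43850.
SiO2 (M=60.083): mol = 0.86614; Si = 0.86614, O = 1.73228.
ΣO = 2.60609; factor = 6/ΣO = 2.30230.
Ca apfu = 0.43850 × 2.30230 = 1.010.

1.010 Ca apfu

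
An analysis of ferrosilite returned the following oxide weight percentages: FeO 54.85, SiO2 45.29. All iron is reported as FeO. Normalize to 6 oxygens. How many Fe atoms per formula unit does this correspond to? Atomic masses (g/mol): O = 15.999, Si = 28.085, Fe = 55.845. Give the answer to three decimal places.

2.017 Fe apfu

FeO (M=71.844): mol = 0.76346; Fe = 0.76346, O = 0.76346.
SiO2 (M=60.083): mol = 0.75379; Si = 0.75379, O = 1.50758.
ΣO = 2.27104; factor = 6/ΣO = 2.64196.
Fe apfu = 0.76346 × 2.64196 = 2.017.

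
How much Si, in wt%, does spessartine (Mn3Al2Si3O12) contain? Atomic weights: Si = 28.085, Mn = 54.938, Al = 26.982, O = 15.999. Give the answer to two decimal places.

Formula mass = 3*54.938 + 2*26.982 + 3*28.085 + 12*15.999 = 495.021 g/mol, of which 84.255 g is Si.
So Si makes up 84.255/495.021 = 0.1702 of the mass, i.e. 17.02%.

17.02 wt%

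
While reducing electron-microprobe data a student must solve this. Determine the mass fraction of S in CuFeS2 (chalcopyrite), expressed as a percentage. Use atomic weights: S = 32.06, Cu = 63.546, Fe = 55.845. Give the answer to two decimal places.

Formula mass = 1*63.546 + 1*55.845 + 2*32.06 = 183.511 g/mol, of which 64.120 g is S.
So S makes up 64.120/183.511 = 0.3494 of the mass, i.e. 34.94%.

34.94 mass %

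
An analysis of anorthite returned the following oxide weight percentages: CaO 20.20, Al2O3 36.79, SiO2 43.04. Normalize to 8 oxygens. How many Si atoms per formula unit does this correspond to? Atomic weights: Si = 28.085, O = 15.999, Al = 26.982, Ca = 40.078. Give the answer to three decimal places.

1.993 Si apfu

CaO: 20.20/56.077 = 0.36022 mol → 0.36022 mol Ca, 0.36022 mol O.
Al2O3: 36.79/101.961 = 0.36082 mol → 0.72164 mol Al, 1.08246 mol O.
SiO2: 43.04/60.083 = 0.71634 mol → 0.71634 mol Si, 1.43268 mol O.
Total oxygen = 2.87536 mol. Normalization factor = 8/2.87536 = 2.78226.
Si per 8 O = 0.71634 × 2.78226 = 1.993.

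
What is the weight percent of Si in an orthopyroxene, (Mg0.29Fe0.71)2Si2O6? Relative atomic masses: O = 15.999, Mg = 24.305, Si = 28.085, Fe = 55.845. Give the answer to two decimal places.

22.87 weight percent

Molar mass of (Mg0.29Fe0.71)2Si2O6: 0.58×24.305 + 1.42×55.845 + 2×28.085 + 6×15.999 = 245.561 g/mol.
Mass of Si per formula unit: 2 × 28.085 = 56.170 g.
Weight fraction Si = 56.170 / 245.561 = 0.2287.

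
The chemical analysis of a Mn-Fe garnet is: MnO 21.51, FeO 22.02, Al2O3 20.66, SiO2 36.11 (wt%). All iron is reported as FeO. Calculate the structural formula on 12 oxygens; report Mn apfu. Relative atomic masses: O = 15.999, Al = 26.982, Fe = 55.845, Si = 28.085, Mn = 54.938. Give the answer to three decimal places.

1.504 Mn apfu

MnO (M=70.937): mol = 0.30323; Mn = 0.30323, O = 0.30323.
FeO (M=71.844): mol = 0.30650; Fe = 0.30650, O = 0.30650.
Al2O3 (M=101.961): mol = 0.20263; Al = 0.40526, O = 0.60789.
SiO2 (M=60.083): mol = 0.60100; Si = 0.60100, O = 1.20200.
ΣO = 2.41962; factor = 12/ΣO = 4.95946.
Mn apfu = 0.30323 × 4.95946 = 1.504.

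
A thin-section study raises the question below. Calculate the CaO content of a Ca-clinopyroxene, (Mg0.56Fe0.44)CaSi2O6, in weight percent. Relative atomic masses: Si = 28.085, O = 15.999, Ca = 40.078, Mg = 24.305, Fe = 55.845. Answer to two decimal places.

M((Mg0.56Fe0.44)CaSi2O6) = 230.425 g/mol; M(CaO) = 56.077 g/mol.
Moles CaO per formula unit = 1 Ca ÷ 1 = 1.0000.
CaO fraction = (1.0000 × 56.077) / 230.425 = 56.077/230.425 = 0.2434.

24.34 wt%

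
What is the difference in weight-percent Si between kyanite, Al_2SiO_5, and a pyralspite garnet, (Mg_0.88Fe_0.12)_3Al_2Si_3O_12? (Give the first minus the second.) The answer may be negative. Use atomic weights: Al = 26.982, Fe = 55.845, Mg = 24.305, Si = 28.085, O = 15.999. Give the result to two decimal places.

M(Al_2SiO_5) = 162.044 g/mol, so wt% Si = 28.085/162.044 × 100 = 17.33%.
M((Mg_0.88Fe_0.12)_3Al_2Si_3O_12) = 414.476 g/mol, so wt% Si = 84.255/414.476 × 100 = 20.33%.
17.33 − 20.33 = -3.00 pp.

-3.00 percentage points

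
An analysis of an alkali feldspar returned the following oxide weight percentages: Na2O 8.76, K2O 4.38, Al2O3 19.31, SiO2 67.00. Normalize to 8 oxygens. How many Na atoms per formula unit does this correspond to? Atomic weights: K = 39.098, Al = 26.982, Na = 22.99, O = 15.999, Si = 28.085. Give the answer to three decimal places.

Na2O: 8.76/61.979 = 0.14134 mol → 0.28268 mol Na, 0.14134 mol O.
K2O: 4.38/94.195 = 0.04650 mol → 0.09300 mol K, 0.04650 mol O.
Al2O3: 19.31/101.961 = 0.18939 mol → 0.37878 mol Al, 0.56817 mol O.
SiO2: 67.00/60.083 = 1.11512 mol → 1.11512 mol Si, 2.23024 mol O.
Total oxygen = 2.98625 mol. Normalization factor = 8/2.98625 = 2.67895.
Na per 8 O = 0.28268 × 2.67895 = 0.757.

0.757 Na apfu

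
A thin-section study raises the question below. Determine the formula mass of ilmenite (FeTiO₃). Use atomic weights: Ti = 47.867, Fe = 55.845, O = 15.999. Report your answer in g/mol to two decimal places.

151.71 g/mol

M = 1·55.845 + 1·47.867 + 3·15.999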